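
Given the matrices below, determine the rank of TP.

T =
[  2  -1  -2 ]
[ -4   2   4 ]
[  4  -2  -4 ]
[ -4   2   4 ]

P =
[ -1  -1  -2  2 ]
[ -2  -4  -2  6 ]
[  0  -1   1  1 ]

First compute TP:
[[  0,   4,  -4,  -4],
 [  0,  -8,   8,   8],
 [  0,   8,  -8,  -8],
 [  0,  -8,   8,   8]]
Now row reduce the product.
R2 ← R2 + (2)·R1: [0, 0, 0, 0]
R3 ← R3 − (2)·R1: [0, 0, 0, 0]
R4 ← R4 + (2)·R1: [0, 0, 0, 0]
1 nonzero row, so rank(TP) = 1.

1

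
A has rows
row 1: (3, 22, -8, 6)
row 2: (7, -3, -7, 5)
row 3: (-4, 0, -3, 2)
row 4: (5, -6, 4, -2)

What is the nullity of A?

0

Row reduce to echelon form.
R2 ← R2 − (7/3)·R1: [0, -163/3, 35/3, -9]
R3 ← R3 + (4/3)·R1: [0, 88/3, -41/3, 10]
R4 ← R4 − (5/3)·R1: [0, -128/3, 52/3, -12]
R3 ← R3 + (88/163)·R2: [0, 0, -1201/163, 838/163]
R4 ← R4 − (128/163)·R2: [0, 0, 1332/163, -804/163]
R4 ← R4 + (1332/1201)·R3: [0, 0, 0, 924/1201]
4 nonzero rows, so rank(A) = 4.
A has 4 columns; by rank–nullity, nullity = 4 − 4 = 0.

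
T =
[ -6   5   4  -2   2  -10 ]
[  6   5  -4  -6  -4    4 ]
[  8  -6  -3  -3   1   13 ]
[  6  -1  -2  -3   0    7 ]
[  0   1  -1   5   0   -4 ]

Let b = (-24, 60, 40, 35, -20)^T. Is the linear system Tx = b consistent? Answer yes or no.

yes

Row reduce the augmented matrix [T | b].
R2 ← R2 + R1: [0, 10, 0, -8, -2, -6, 36]
R3 ← R3 + (4/3)·R1: [0, 2/3, 7/3, -17/3, 11/3, -1/3, 8]
R4 ← R4 + R1: [0, 4, 2, -5, 2, -3, 11]
R3 ← R3 − (1/15)·R2: [0, 0, 7/3, -77/15, 19/5, 1/15, 28/5]
R4 ← R4 − (2/5)·R2: [0, 0, 2, -9/5, 14/5, -3/5, -17/5]
R5 ← R5 − (1/10)·R2: [0, 0, -1, 29/5, 1/5, -17/5, -118/5]
R4 ← R4 − (6/7)·R3: [0, 0, 0, 13/5, -16/35, -23/35, -41/5]
R5 ← R5 + (3/7)·R3: [0, 0, 0, 18/5, 64/35, -118/35, -106/5]
R5 ← R5 − (18/13)·R4: [0, 0, 0, 0, 32/13, -32/13, -128/13]
The echelon form has 5 nonzero rows, and every pivot lies in the first 6 columns, so rank(T) = rank([T|b]) = 5.
The system is consistent.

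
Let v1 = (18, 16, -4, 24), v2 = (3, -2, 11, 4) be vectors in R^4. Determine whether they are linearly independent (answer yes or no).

Form the matrix with these vectors as rows and row reduce.
R2 ← R2 − (1/6)·R1: [0, -14/3, 35/3, 0]
2 nonzero rows, so the 2 vectors span a space of dimension 2.
Since 2 = 2, the vectors are linearly independent.

yes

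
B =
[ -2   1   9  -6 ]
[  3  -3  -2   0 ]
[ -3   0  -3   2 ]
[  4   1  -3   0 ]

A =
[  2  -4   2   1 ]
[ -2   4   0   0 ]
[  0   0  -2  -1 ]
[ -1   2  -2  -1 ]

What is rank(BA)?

2

First compute BA:
[[  0,   0, -10,  -5],
 [ 12, -24,  10,   5],
 [ -8,  16,  -4,  -2],
 [  6, -12,  14,   7]]
Now row reduce the product.
Swap R1 ↔ R2
R3 ← R3 + (2/3)·R1: [0, 0, 8/3, 4/3]
R4 ← R4 − (1/2)·R1: [0, 0, 9, 9/2]
R3 ← R3 + (4/15)·R2: [0, 0, 0, 0]
R4 ← R4 + (9/10)·R2: [0, 0, 0, 0]
2 nonzero rows, so rank(BA) = 2.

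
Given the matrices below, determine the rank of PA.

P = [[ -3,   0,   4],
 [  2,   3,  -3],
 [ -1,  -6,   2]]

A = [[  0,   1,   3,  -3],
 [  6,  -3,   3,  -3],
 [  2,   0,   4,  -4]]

First compute PA:
[[  8,  -3,   7,  -7],
 [ 12,  -7,   3,  -3],
 [-32,  17, -13,  13]]
Now row reduce the product.
R2 ← R2 − (3/2)·R1: [0, -5/2, -15/2, 15/2]
R3 ← R3 + (4)·R1: [0, 5, 15, -15]
R3 ← R3 + (2)·R2: [0, 0, 0, 0]
2 nonzero rows, so rank(PA) = 2.

2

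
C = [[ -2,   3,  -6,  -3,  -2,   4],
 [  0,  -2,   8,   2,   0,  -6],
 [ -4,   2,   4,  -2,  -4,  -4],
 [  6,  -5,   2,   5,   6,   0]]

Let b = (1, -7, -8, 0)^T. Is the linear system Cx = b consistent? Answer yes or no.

no

Row reduce the augmented matrix [C | b].
R3 ← R3 − (2)·R1: [0, -4, 16, 4, 0, -12, -10]
R4 ← R4 + (3)·R1: [0, 4, -16, -4, 0, 12, 3]
R3 ← R3 − (2)·R2: [0, 0, 0, 0, 0, 0, 4]
R4 ← R4 + (2)·R2: [0, 0, 0, 0, 0, 0, -11]
R4 ← R4 + (11/4)·R3: [0, 0, 0, 0, 0, 0, 0]
The echelon form has 3 nonzero rows; the last pivot sits in the augmented column, so rank(C) = 2 but rank([C|b]) = 3.
Since the ranks differ, the system is inconsistent.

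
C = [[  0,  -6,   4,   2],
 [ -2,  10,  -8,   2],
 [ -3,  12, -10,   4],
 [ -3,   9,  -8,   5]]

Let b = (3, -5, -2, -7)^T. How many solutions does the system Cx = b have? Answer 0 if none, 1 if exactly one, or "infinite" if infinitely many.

0

Row reduce the augmented matrix [C | b].
Swap R1 ↔ R2
R3 ← R3 − (3/2)·R1: [0, -3, 2, 1, 11/2]
R4 ← R4 − (3/2)·R1: [0, -6, 4, 2, 1/2]
R3 ← R3 − (1/2)·R2: [0, 0, 0, 0, 4]
R4 ← R4 − R2: [0, 0, 0, 0, -5/2]
R4 ← R4 + (5/8)·R3: [0, 0, 0, 0, 0]
The echelon form has 3 nonzero rows; the last pivot sits in the augmented column, so rank(C) = 2 but rank([C|b]) = 3.
Since the ranks differ, the system is inconsistent.
It has no solutions.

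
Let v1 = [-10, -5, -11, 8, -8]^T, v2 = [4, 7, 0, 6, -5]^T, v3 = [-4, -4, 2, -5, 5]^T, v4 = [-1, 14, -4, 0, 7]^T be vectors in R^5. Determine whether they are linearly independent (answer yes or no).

yes

Form the matrix with these vectors as rows and row reduce.
R2 ← R2 + (2/5)·R1: [0, 5, -22/5, 46/5, -41/5]
R3 ← R3 − (2/5)·R1: [0, -2, 32/5, -41/5, 41/5]
R4 ← R4 − (1/10)·R1: [0, 29/2, -29/10, -4/5, 39/5]
R3 ← R3 + (2/5)·R2: [0, 0, 116/25, -113/25, 123/25]
R4 ← R4 − (29/10)·R2: [0, 0, 493/50, -687/25, 1579/50]
R4 ← R4 − (17/8)·R3: [0, 0, 0, -143/8, 169/8]
4 nonzero rows, so the 4 vectors span a space of dimension 4.
Since 4 = 4, the vectors are linearly independent.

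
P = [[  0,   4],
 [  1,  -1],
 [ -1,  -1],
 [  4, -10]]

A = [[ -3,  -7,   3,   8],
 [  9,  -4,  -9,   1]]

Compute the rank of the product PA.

First compute PA:
[[ 36, -16, -36,   4],
 [-12,  -3,  12,   7],
 [ -6,  11,   6,  -9],
 [-102,  12, 102,  22]]
Now row reduce the product.
R2 ← R2 + (1/3)·R1: [0, -25/3, 0, 25/3]
R3 ← R3 + (1/6)·R1: [0, 25/3, 0, -25/3]
R4 ← R4 + (17/6)·R1: [0, -100/3, 0, 100/3]
R3 ← R3 + R2: [0, 0, 0, 0]
R4 ← R4 − (4)·R2: [0, 0, 0, 0]
2 nonzero rows, so rank(PA) = 2.

2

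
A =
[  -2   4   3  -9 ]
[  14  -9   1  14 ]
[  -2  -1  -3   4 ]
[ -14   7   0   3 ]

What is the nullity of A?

0

Row reduce to echelon form.
R2 ← R2 + (7)·R1: [0, 19, 22, -49]
R3 ← R3 − R1: [0, -5, -6, 13]
R4 ← R4 − (7)·R1: [0, -21, -21, 66]
R3 ← R3 + (5/19)·R2: [0, 0, -4/19, 2/19]
R4 ← R4 + (21/19)·R2: [0, 0, 63/19, 225/19]
R4 ← R4 + (63/4)·R3: [0, 0, 0, 27/2]
4 nonzero rows, so rank(A) = 4.
A has 4 columns; by rank–nullity, nullity = 4 − 4 = 0.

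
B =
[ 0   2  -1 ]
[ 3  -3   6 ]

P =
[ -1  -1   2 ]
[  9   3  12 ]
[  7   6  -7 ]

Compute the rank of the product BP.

2

First compute BP:
[[ 11,   0,  31],
 [ 12,  24, -72]]
Now row reduce the product.
R2 ← R2 − (12/11)·R1: [0, 24, -1164/11]
2 nonzero rows, so rank(BP) = 2.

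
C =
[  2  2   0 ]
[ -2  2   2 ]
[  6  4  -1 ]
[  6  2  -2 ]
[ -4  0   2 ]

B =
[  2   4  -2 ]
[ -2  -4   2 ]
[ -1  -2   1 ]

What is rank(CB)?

1

First compute CB:
[[  0,   0,   0],
 [-10, -20,  10],
 [  5,  10,  -5],
 [ 10,  20, -10],
 [-10, -20,  10]]
Now row reduce the product.
Swap R1 ↔ R2
R3 ← R3 + (1/2)·R1: [0, 0, 0]
R4 ← R4 + R1: [0, 0, 0]
R5 ← R5 − R1: [0, 0, 0]
1 nonzero row, so rank(CB) = 1.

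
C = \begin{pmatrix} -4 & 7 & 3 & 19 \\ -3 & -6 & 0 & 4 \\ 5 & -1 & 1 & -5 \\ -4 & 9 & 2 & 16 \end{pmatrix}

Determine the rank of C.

Row reduce to echelon form.
R2 ← R2 − (3/4)·R1: [0, -45/4, -9/4, -41/4]
R3 ← R3 + (5/4)·R1: [0, 31/4, 19/4, 75/4]
R4 ← R4 − R1: [0, 2, -1, -3]
R3 ← R3 + (31/45)·R2: [0, 0, 16/5, 526/45]
R4 ← R4 + (8/45)·R2: [0, 0, -7/5, -217/45]
R4 ← R4 + (7/16)·R3: [0, 0, 0, 7/24]
Echelon form has 4 nonzero rows, so rank(C) = 4.

4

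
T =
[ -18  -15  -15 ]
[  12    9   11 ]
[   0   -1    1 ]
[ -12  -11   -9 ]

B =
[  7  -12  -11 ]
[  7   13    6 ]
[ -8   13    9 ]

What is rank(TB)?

2

First compute TB:
[[-111, -174, -27],
 [ 59, 116,  21],
 [-15,   0,   3],
 [-89, -116, -15]]
Now row reduce the product.
R2 ← R2 + (59/111)·R1: [0, 870/37, 246/37]
R3 ← R3 − (5/37)·R1: [0, 870/37, 246/37]
R4 ← R4 − (89/111)·R1: [0, 870/37, 246/37]
R3 ← R3 − R2: [0, 0, 0]
R4 ← R4 − R2: [0, 0, 0]
2 nonzero rows, so rank(TB) = 2.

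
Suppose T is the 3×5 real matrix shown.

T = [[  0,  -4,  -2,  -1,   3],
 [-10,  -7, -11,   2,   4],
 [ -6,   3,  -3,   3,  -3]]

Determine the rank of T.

Row reduce to echelon form.
Swap R1 ↔ R2
R3 ← R3 − (3/5)·R1: [0, 36/5, 18/5, 9/5, -27/5]
R3 ← R3 + (9/5)·R2: [0, 0, 0, 0, 0]
Echelon form has 2 nonzero rows, so rank(T) = 2.

2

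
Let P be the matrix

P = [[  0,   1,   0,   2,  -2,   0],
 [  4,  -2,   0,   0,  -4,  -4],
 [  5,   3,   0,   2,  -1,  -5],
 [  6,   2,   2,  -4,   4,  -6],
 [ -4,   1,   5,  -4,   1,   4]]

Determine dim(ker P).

Row reduce to echelon form.
Swap R1 ↔ R2
R3 ← R3 − (5/4)·R1: [0, 11/2, 0, 2, 4, 0]
R4 ← R4 − (3/2)·R1: [0, 5, 2, -4, 10, 0]
R5 ← R5 + R1: [0, -1, 5, -4, -3, 0]
R3 ← R3 − (11/2)·R2: [0, 0, 0, -9, 15, 0]
R4 ← R4 − (5)·R2: [0, 0, 2, -14, 20, 0]
R5 ← R5 + R2: [0, 0, 5, -2, -5, 0]
Swap R3 ↔ R4
R5 ← R5 − (5/2)·R3: [0, 0, 0, 33, -55, 0]
R5 ← R5 + (11/3)·R4: [0, 0, 0, 0, 0, 0]
4 nonzero rows, so rank(P) = 4.
P has 6 columns; by rank–nullity, nullity = 6 − 4 = 2.

2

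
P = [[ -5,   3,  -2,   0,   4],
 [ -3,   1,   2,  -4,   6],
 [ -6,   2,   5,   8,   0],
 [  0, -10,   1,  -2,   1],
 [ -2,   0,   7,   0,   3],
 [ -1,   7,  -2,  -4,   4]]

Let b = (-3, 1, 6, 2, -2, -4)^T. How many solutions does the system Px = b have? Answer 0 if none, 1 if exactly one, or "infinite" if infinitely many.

Row reduce the augmented matrix [P | b].
R2 ← R2 − (3/5)·R1: [0, -4/5, 16/5, -4, 18/5, 14/5]
R3 ← R3 − (6/5)·R1: [0, -8/5, 37/5, 8, -24/5, 48/5]
R5 ← R5 − (2/5)·R1: [0, -6/5, 39/5, 0, 7/5, -4/5]
R6 ← R6 − (1/5)·R1: [0, 32/5, -8/5, -4, 16/5, -17/5]
R3 ← R3 − (2)·R2: [0, 0, 1, 16, -12, 4]
R4 ← R4 − (25/2)·R2: [0, 0, -39, 48, -44, -33]
R5 ← R5 − (3/2)·R2: [0, 0, 3, 6, -4, -5]
R6 ← R6 + (8)·R2: [0, 0, 24, -36, 32, 19]
R4 ← R4 + (39)·R3: [0, 0, 0, 672, -512, 123]
R5 ← R5 − (3)·R3: [0, 0, 0, -42, 32, -17]
R6 ← R6 − (24)·R3: [0, 0, 0, -420, 320, -77]
R5 ← R5 + (1/16)·R4: [0, 0, 0, 0, 0, -149/16]
R6 ← R6 + (5/8)·R4: [0, 0, 0, 0, 0, -1/8]
R6 ← R6 − (2/149)·R5: [0, 0, 0, 0, 0, 0]
The echelon form has 5 nonzero rows; the last pivot sits in the augmented column, so rank(P) = 4 but rank([P|b]) = 5.
Since the ranks differ, the system is inconsistent.
It has no solutions.

0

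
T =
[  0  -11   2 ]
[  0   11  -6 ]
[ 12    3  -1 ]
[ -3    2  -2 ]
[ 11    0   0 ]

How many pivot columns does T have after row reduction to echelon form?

3

Row reduce to echelon form.
Swap R1 ↔ R3
R4 ← R4 + (1/4)·R1: [0, 11/4, -9/4]
R5 ← R5 − (11/12)·R1: [0, -11/4, 11/12]
R3 ← R3 + R2: [0, 0, -4]
R4 ← R4 − (1/4)·R2: [0, 0, -3/4]
R5 ← R5 + (1/4)·R2: [0, 0, -7/12]
R4 ← R4 − (3/16)·R3: [0, 0, 0]
R5 ← R5 − (7/48)·R3: [0, 0, 0]
Echelon form has 3 nonzero rows, so rank(T) = 3.
Each nonzero row contributes one pivot column: 3 pivot columns.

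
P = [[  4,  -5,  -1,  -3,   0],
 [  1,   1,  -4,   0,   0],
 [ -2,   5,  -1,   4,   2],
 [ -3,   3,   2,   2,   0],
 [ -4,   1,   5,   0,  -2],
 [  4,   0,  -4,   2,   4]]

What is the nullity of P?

2

Row reduce to echelon form.
R2 ← R2 − (1/4)·R1: [0, 9/4, -15/4, 3/4, 0]
R3 ← R3 + (1/2)·R1: [0, 5/2, -3/2, 5/2, 2]
R4 ← R4 + (3/4)·R1: [0, -3/4, 5/4, -1/4, 0]
R5 ← R5 + R1: [0, -4, 4, -3, -2]
R6 ← R6 − R1: [0, 5, -3, 5, 4]
R3 ← R3 − (10/9)·R2: [0, 0, 8/3, 5/3, 2]
R4 ← R4 + (1/3)·R2: [0, 0, 0, 0, 0]
R5 ← R5 + (16/9)·R2: [0, 0, -8/3, -5/3, -2]
R6 ← R6 − (20/9)·R2: [0, 0, 16/3, 10/3, 4]
R5 ← R5 + R3: [0, 0, 0, 0, 0]
R6 ← R6 − (2)·R3: [0, 0, 0, 0, 0]
3 nonzero rows, so rank(P) = 3.
P has 5 columns; by rank–nullity, nullity = 5 − 3 = 2.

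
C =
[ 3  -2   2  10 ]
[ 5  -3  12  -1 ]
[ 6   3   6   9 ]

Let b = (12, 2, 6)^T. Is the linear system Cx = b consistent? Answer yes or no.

yes

Row reduce the augmented matrix [C | b].
R2 ← R2 − (5/3)·R1: [0, 1/3, 26/3, -53/3, -18]
R3 ← R3 − (2)·R1: [0, 7, 2, -11, -18]
R3 ← R3 − (21)·R2: [0, 0, -180, 360, 360]
The echelon form has 3 nonzero rows, and every pivot lies in the first 4 columns, so rank(C) = rank([C|b]) = 3.
The system is consistent.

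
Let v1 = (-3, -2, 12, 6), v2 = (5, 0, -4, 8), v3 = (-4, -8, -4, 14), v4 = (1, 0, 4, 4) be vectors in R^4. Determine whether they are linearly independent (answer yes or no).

no

Form the matrix with these vectors as rows and row reduce.
R2 ← R2 + (5/3)·R1: [0, -10/3, 16, 18]
R3 ← R3 − (4/3)·R1: [0, -16/3, -20, 6]
R4 ← R4 + (1/3)·R1: [0, -2/3, 8, 6]
R3 ← R3 − (8/5)·R2: [0, 0, -228/5, -114/5]
R4 ← R4 − (1/5)·R2: [0, 0, 24/5, 12/5]
R4 ← R4 + (2/19)·R3: [0, 0, 0, 0]
3 nonzero rows, so the 4 vectors span a space of dimension 3.
Since 3 < 4, the vectors are linearly dependent.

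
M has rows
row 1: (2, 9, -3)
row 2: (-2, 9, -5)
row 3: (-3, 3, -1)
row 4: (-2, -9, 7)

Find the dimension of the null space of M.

0

Row reduce to echelon form.
R2 ← R2 + R1: [0, 18, -8]
R3 ← R3 + (3/2)·R1: [0, 33/2, -11/2]
R4 ← R4 + R1: [0, 0, 4]
R3 ← R3 − (11/12)·R2: [0, 0, 11/6]
R4 ← R4 − (24/11)·R3: [0, 0, 0]
3 nonzero rows, so rank(M) = 3.
M has 3 columns; by rank–nullity, nullity = 3 − 3 = 0.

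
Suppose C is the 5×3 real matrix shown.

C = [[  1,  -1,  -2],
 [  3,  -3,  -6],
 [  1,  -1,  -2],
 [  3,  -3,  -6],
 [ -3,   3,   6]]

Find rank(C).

Row reduce to echelon form.
R2 ← R2 − (3)·R1: [0, 0, 0]
R3 ← R3 − R1: [0, 0, 0]
R4 ← R4 − (3)·R1: [0, 0, 0]
R5 ← R5 + (3)·R1: [0, 0, 0]
Echelon form has 1 nonzero row, so rank(C) = 1.

1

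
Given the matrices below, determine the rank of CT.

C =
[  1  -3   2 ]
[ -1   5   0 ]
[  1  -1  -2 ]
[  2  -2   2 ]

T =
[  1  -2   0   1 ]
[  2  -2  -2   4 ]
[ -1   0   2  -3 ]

2

First compute CT:
[[ -7,   4,  10, -17],
 [  9,  -8, -10,  19],
 [  1,   0,  -2,   3],
 [ -4,   0,   8, -12]]
Now row reduce the product.
R2 ← R2 + (9/7)·R1: [0, -20/7, 20/7, -20/7]
R3 ← R3 + (1/7)·R1: [0, 4/7, -4/7, 4/7]
R4 ← R4 − (4/7)·R1: [0, -16/7, 16/7, -16/7]
R3 ← R3 + (1/5)·R2: [0, 0, 0, 0]
R4 ← R4 − (4/5)·R2: [0, 0, 0, 0]
2 nonzero rows, so rank(CT) = 2.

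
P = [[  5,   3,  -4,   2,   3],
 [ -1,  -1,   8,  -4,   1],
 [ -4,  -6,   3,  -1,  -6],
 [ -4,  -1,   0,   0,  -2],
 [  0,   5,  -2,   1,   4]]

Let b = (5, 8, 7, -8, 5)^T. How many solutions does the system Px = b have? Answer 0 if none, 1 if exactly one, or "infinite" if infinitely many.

Row reduce the augmented matrix [P | b].
R2 ← R2 + (1/5)·R1: [0, -2/5, 36/5, -18/5, 8/5, 9]
R3 ← R3 + (4/5)·R1: [0, -18/5, -1/5, 3/5, -18/5, 11]
R4 ← R4 + (4/5)·R1: [0, 7/5, -16/5, 8/5, 2/5, -4]
R3 ← R3 − (9)·R2: [0, 0, -65, 33, -18, -70]
R4 ← R4 + (7/2)·R2: [0, 0, 22, -11, 6, 55/2]
R5 ← R5 + (25/2)·R2: [0, 0, 88, -44, 24, 235/2]
R4 ← R4 + (22/65)·R3: [0, 0, 0, 11/65, -6/65, 99/26]
R5 ← R5 + (88/65)·R3: [0, 0, 0, 44/65, -24/65, 591/26]
R5 ← R5 − (4)·R4: [0, 0, 0, 0, 0, 15/2]
The echelon form has 5 nonzero rows; the last pivot sits in the augmented column, so rank(P) = 4 but rank([P|b]) = 5.
Since the ranks differ, the system is inconsistent.
It has no solutions.

0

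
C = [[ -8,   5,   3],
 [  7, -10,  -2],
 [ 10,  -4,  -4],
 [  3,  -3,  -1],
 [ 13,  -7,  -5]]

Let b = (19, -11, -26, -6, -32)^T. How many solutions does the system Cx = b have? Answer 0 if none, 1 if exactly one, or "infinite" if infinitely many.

infinite

Row reduce the augmented matrix [C | b].
R2 ← R2 + (7/8)·R1: [0, -45/8, 5/8, 45/8]
R3 ← R3 + (5/4)·R1: [0, 9/4, -1/4, -9/4]
R4 ← R4 + (3/8)·R1: [0, -9/8, 1/8, 9/8]
R5 ← R5 + (13/8)·R1: [0, 9/8, -1/8, -9/8]
R3 ← R3 + (2/5)·R2: [0, 0, 0, 0]
R4 ← R4 − (1/5)·R2: [0, 0, 0, 0]
R5 ← R5 + (1/5)·R2: [0, 0, 0, 0]
The echelon form has 2 nonzero rows, and every pivot lies in the first 3 columns, so rank(C) = rank([C|b]) = 2.
The system is consistent.
rank = 2 < 3 unknowns, so there are infinitely many solutions.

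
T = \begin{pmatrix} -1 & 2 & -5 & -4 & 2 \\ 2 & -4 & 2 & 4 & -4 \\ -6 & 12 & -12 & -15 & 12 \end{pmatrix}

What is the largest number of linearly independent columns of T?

Row reduce to echelon form.
R2 ← R2 + (2)·R1: [0, 0, -8, -4, 0]
R3 ← R3 − (6)·R1: [0, 0, 18, 9, 0]
R3 ← R3 + (9/4)·R2: [0, 0, 0, 0, 0]
Echelon form has 2 nonzero rows, so rank(T) = 2.
The rank gives the maximum number of linearly independent columns: 2.

2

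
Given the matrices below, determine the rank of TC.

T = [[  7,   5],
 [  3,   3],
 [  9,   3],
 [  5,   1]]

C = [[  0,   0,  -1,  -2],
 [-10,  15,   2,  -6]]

2

First compute TC:
[[-50,  75,   3, -44],
 [-30,  45,   3, -24],
 [-30,  45,  -3, -36],
 [-10,  15,  -3, -16]]
Now row reduce the product.
R2 ← R2 − (3/5)·R1: [0, 0, 6/5, 12/5]
R3 ← R3 − (3/5)·R1: [0, 0, -24/5, -48/5]
R4 ← R4 − (1/5)·R1: [0, 0, -18/5, -36/5]
R3 ← R3 + (4)·R2: [0, 0, 0, 0]
R4 ← R4 + (3)·R2: [0, 0, 0, 0]
2 nonzero rows, so rank(TC) = 2.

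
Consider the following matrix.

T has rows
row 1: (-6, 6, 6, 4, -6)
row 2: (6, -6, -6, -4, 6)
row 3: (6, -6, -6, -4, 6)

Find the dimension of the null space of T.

Row reduce to echelon form.
R2 ← R2 + R1: [0, 0, 0, 0, 0]
R3 ← R3 + R1: [0, 0, 0, 0, 0]
1 nonzero row, so rank(T) = 1.
T has 5 columns; by rank–nullity, nullity = 5 − 1 = 4.

4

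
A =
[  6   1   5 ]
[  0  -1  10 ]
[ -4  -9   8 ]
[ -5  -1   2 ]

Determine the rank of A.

3

Row reduce to echelon form.
R3 ← R3 + (2/3)·R1: [0, -25/3, 34/3]
R4 ← R4 + (5/6)·R1: [0, -1/6, 37/6]
R3 ← R3 − (25/3)·R2: [0, 0, -72]
R4 ← R4 − (1/6)·R2: [0, 0, 9/2]
R4 ← R4 + (1/16)·R3: [0, 0, 0]
Echelon form has 3 nonzero rows, so rank(A) = 3.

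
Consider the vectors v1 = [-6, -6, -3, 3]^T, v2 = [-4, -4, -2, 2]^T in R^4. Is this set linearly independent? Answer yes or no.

Form the matrix with these vectors as rows and row reduce.
R2 ← R2 − (2/3)·R1: [0, 0, 0, 0]
1 nonzero row, so the 2 vectors span a space of dimension 1.
Since 1 < 2, the vectors are linearly dependent.

no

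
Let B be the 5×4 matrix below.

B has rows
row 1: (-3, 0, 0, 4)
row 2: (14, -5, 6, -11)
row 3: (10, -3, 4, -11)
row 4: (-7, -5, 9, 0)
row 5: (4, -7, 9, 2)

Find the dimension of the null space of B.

Row reduce to echelon form.
R2 ← R2 + (14/3)·R1: [0, -5, 6, 23/3]
R3 ← R3 + (10/3)·R1: [0, -3, 4, 7/3]
R4 ← R4 − (7/3)·R1: [0, -5, 9, -28/3]
R5 ← R5 + (4/3)·R1: [0, -7, 9, 22/3]
R3 ← R3 − (3/5)·R2: [0, 0, 2/5, -34/15]
R4 ← R4 − R2: [0, 0, 3, -17]
R5 ← R5 − (7/5)·R2: [0, 0, 3/5, -17/5]
R4 ← R4 − (15/2)·R3: [0, 0, 0, 0]
R5 ← R5 − (3/2)·R3: [0, 0, 0, 0]
3 nonzero rows, so rank(B) = 3.
B has 4 columns; by rank–nullity, nullity = 4 − 3 = 1.

1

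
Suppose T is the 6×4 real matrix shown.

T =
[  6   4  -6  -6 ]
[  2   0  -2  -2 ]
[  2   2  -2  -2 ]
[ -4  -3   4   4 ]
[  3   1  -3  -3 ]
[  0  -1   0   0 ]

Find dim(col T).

Row reduce to echelon form.
R2 ← R2 − (1/3)·R1: [0, -4/3, 0, 0]
R3 ← R3 − (1/3)·R1: [0, 2/3, 0, 0]
R4 ← R4 + (2/3)·R1: [0, -1/3, 0, 0]
R5 ← R5 − (1/2)·R1: [0, -1, 0, 0]
R3 ← R3 + (1/2)·R2: [0, 0, 0, 0]
R4 ← R4 − (1/4)·R2: [0, 0, 0, 0]
R5 ← R5 − (3/4)·R2: [0, 0, 0, 0]
R6 ← R6 − (3/4)·R2: [0, 0, 0, 0]
Echelon form has 2 nonzero rows, so rank(T) = 2.
The column space has dimension equal to the rank: 2.

2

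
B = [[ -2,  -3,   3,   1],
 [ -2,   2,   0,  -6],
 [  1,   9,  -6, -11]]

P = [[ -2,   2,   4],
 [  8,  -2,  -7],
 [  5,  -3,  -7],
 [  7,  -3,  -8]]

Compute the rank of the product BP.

2

First compute BP:
[[  2, -10, -16],
 [-22,  10,  26],
 [-37,  35,  71]]
Now row reduce the product.
R2 ← R2 + (11)·R1: [0, -100, -150]
R3 ← R3 + (37/2)·R1: [0, -150, -225]
R3 ← R3 − (3/2)·R2: [0, 0, 0]
2 nonzero rows, so rank(BP) = 2.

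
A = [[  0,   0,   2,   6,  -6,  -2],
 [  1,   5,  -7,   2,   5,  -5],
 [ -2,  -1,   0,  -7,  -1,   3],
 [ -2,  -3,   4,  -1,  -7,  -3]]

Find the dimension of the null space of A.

Row reduce to echelon form.
Swap R1 ↔ R2
R3 ← R3 + (2)·R1: [0, 9, -14, -3, 9, -7]
R4 ← R4 + (2)·R1: [0, 7, -10, 3, 3, -13]
Swap R2 ↔ R3
R4 ← R4 − (7/9)·R2: [0, 0, 8/9, 16/3, -4, -68/9]
R4 ← R4 − (4/9)·R3: [0, 0, 0, 8/3, -4/3, -20/3]
4 nonzero rows, so rank(A) = 4.
A has 6 columns; by rank–nullity, nullity = 6 − 4 = 2.

2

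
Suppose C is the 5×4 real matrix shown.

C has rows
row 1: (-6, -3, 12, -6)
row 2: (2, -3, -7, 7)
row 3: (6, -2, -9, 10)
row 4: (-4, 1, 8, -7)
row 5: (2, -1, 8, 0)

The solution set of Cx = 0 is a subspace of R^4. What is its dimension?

Row reduce to echelon form.
R2 ← R2 + (1/3)·R1: [0, -4, -3, 5]
R3 ← R3 + R1: [0, -5, 3, 4]
R4 ← R4 − (2/3)·R1: [0, 3, 0, -3]
R5 ← R5 + (1/3)·R1: [0, -2, 12, -2]
R3 ← R3 − (5/4)·R2: [0, 0, 27/4, -9/4]
R4 ← R4 + (3/4)·R2: [0, 0, -9/4, 3/4]
R5 ← R5 − (1/2)·R2: [0, 0, 27/2, -9/2]
R4 ← R4 + (1/3)·R3: [0, 0, 0, 0]
R5 ← R5 − (2)·R3: [0, 0, 0, 0]
3 nonzero rows, so rank(C) = 3.
C has 4 columns; by rank–nullity, nullity = 4 − 3 = 1.

1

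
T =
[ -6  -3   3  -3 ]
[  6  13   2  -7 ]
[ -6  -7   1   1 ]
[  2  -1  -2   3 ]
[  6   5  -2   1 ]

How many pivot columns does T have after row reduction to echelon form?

2

Row reduce to echelon form.
R2 ← R2 + R1: [0, 10, 5, -10]
R3 ← R3 − R1: [0, -4, -2, 4]
R4 ← R4 + (1/3)·R1: [0, -2, -1, 2]
R5 ← R5 + R1: [0, 2, 1, -2]
R3 ← R3 + (2/5)·R2: [0, 0, 0, 0]
R4 ← R4 + (1/5)·R2: [0, 0, 0, 0]
R5 ← R5 − (1/5)·R2: [0, 0, 0, 0]
Echelon form has 2 nonzero rows, so rank(T) = 2.
Each nonzero row contributes one pivot column: 2 pivot columns.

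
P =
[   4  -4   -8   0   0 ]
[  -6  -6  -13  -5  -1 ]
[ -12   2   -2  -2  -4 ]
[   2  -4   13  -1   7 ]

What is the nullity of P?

Row reduce to echelon form.
R2 ← R2 + (3/2)·R1: [0, -12, -25, -5, -1]
R3 ← R3 + (3)·R1: [0, -10, -26, -2, -4]
R4 ← R4 − (1/2)·R1: [0, -2, 17, -1, 7]
R3 ← R3 − (5/6)·R2: [0, 0, -31/6, 13/6, -19/6]
R4 ← R4 − (1/6)·R2: [0, 0, 127/6, -1/6, 43/6]
R4 ← R4 + (127/31)·R3: [0, 0, 0, 270/31, -180/31]
4 nonzero rows, so rank(P) = 4.
P has 5 columns; by rank–nullity, nullity = 5 − 4 = 1.

1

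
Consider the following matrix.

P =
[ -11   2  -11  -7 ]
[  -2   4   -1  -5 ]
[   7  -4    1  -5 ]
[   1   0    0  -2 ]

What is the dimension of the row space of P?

3

Row reduce to echelon form.
R2 ← R2 − (2/11)·R1: [0, 40/11, 1, -41/11]
R3 ← R3 + (7/11)·R1: [0, -30/11, -6, -104/11]
R4 ← R4 + (1/11)·R1: [0, 2/11, -1, -29/11]
R3 ← R3 + (3/4)·R2: [0, 0, -21/4, -49/4]
R4 ← R4 − (1/20)·R2: [0, 0, -21/20, -49/20]
R4 ← R4 − (1/5)·R3: [0, 0, 0, 0]
Echelon form has 3 nonzero rows, so rank(P) = 3.
The row space has dimension equal to the rank: 3.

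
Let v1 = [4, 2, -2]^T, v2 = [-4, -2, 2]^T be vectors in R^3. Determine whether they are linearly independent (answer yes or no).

no

Form the matrix with these vectors as rows and row reduce.
R2 ← R2 + R1: [0, 0, 0]
1 nonzero row, so the 2 vectors span a space of dimension 1.
Since 1 < 2, the vectors are linearly dependent.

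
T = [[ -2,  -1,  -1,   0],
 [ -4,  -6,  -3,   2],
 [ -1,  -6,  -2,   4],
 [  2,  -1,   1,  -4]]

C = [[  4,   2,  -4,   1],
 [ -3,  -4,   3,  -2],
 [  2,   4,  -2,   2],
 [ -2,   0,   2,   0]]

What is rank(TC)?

2

First compute TC:
[[ -7,  -4,   7,  -2],
 [ -8,   4,   8,   2],
 [  2,  14,  -2,   7],
 [ 21,  12, -21,   6]]
Now row reduce the product.
R2 ← R2 − (8/7)·R1: [0, 60/7, 0, 30/7]
R3 ← R3 + (2/7)·R1: [0, 90/7, 0, 45/7]
R4 ← R4 + (3)·R1: [0, 0, 0, 0]
R3 ← R3 − (3/2)·R2: [0, 0, 0, 0]
2 nonzero rows, so rank(TC) = 2.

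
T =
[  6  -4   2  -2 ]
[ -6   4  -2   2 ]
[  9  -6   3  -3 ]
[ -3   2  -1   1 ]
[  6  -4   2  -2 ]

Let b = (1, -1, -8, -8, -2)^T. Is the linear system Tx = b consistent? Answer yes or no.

Row reduce the augmented matrix [T | b].
R2 ← R2 + R1: [0, 0, 0, 0, 0]
R3 ← R3 − (3/2)·R1: [0, 0, 0, 0, -19/2]
R4 ← R4 + (1/2)·R1: [0, 0, 0, 0, -15/2]
R5 ← R5 − R1: [0, 0, 0, 0, -3]
Swap R2 ↔ R3
R4 ← R4 − (15/19)·R2: [0, 0, 0, 0, 0]
R5 ← R5 − (6/19)·R2: [0, 0, 0, 0, 0]
The echelon form has 2 nonzero rows; the last pivot sits in the augmented column, so rank(T) = 1 but rank([T|b]) = 2.
Since the ranks differ, the system is inconsistent.

no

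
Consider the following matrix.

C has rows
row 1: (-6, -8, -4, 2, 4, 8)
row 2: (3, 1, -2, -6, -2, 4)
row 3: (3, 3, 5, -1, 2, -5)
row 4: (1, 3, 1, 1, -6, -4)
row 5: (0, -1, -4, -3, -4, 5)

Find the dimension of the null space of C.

2

Row reduce to echelon form.
R2 ← R2 + (1/2)·R1: [0, -3, -4, -5, 0, 8]
R3 ← R3 + (1/2)·R1: [0, -1, 3, 0, 4, -1]
R4 ← R4 + (1/6)·R1: [0, 5/3, 1/3, 4/3, -16/3, -8/3]
R3 ← R3 − (1/3)·R2: [0, 0, 13/3, 5/3, 4, -11/3]
R4 ← R4 + (5/9)·R2: [0, 0, -17/9, -13/9, -16/3, 16/9]
R5 ← R5 − (1/3)·R2: [0, 0, -8/3, -4/3, -4, 7/3]
R4 ← R4 + (17/39)·R3: [0, 0, 0, -28/39, -140/39, 7/39]
R5 ← R5 + (8/13)·R3: [0, 0, 0, -4/13, -20/13, 1/13]
R5 ← R5 − (3/7)·R4: [0, 0, 0, 0, 0, 0]
4 nonzero rows, so rank(C) = 4.
C has 6 columns; by rank–nullity, nullity = 6 − 4 = 2.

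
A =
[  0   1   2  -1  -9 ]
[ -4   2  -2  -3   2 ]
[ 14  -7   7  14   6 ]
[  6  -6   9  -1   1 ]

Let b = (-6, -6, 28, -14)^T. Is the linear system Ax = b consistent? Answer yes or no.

Row reduce the augmented matrix [A | b].
Swap R1 ↔ R2
R3 ← R3 + (7/2)·R1: [0, 0, 0, 7/2, 13, 7]
R4 ← R4 + (3/2)·R1: [0, -3, 6, -11/2, 4, -23]
R4 ← R4 + (3)·R2: [0, 0, 12, -17/2, -23, -41]
Swap R3 ↔ R4
The echelon form has 4 nonzero rows, and every pivot lies in the first 5 columns, so rank(A) = rank([A|b]) = 4.
The system is consistent.

yes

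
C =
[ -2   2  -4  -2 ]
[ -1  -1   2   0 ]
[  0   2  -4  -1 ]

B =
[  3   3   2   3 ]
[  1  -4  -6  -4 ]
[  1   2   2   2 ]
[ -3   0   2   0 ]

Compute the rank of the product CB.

2

First compute CB:
[[ -2, -22, -28, -22],
 [ -2,   5,   8,   5],
 [  1, -16, -22, -16]]
Now row reduce the product.
R2 ← R2 − R1: [0, 27, 36, 27]
R3 ← R3 + (1/2)·R1: [0, -27, -36, -27]
R3 ← R3 + R2: [0, 0, 0, 0]
2 nonzero rows, so rank(CB) = 2.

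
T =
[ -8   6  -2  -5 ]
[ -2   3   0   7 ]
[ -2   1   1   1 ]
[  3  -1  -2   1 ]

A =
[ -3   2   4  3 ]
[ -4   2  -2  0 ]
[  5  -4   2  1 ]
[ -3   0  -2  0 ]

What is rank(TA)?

4

First compute TA:
[[  5,   4, -38, -26],
 [-27,   2, -28,  -6],
 [  4,  -6, -10,  -5],
 [-18,  12,   8,   7]]
Now row reduce the product.
R2 ← R2 + (27/5)·R1: [0, 118/5, -1166/5, -732/5]
R3 ← R3 − (4/5)·R1: [0, -46/5, 102/5, 79/5]
R4 ← R4 + (18/5)·R1: [0, 132/5, -644/5, -433/5]
R3 ← R3 + (23/59)·R2: [0, 0, -4160/59, -2435/59]
R4 ← R4 − (66/59)·R2: [0, 0, 7792/59, 4553/59]
R4 ← R4 + (487/260)·R3: [0, 0, 0, -7/52]
4 nonzero rows, so rank(TA) = 4.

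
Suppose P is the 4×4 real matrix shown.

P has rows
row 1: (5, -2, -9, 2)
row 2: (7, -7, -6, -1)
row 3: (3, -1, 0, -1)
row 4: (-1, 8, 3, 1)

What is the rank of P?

Row reduce to echelon form.
R2 ← R2 − (7/5)·R1: [0, -21/5, 33/5, -19/5]
R3 ← R3 − (3/5)·R1: [0, 1/5, 27/5, -11/5]
R4 ← R4 + (1/5)·R1: [0, 38/5, 6/5, 7/5]
R3 ← R3 + (1/21)·R2: [0, 0, 40/7, -50/21]
R4 ← R4 + (38/21)·R2: [0, 0, 92/7, -115/21]
R4 ← R4 − (23/10)·R3: [0, 0, 0, 0]
Echelon form has 3 nonzero rows, so rank(P) = 3.

3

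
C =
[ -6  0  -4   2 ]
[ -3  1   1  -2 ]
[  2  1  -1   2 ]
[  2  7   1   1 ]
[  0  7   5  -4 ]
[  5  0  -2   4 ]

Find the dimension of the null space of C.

Row reduce to echelon form.
R2 ← R2 − (1/2)·R1: [0, 1, 3, -3]
R3 ← R3 + (1/3)·R1: [0, 1, -7/3, 8/3]
R4 ← R4 + (1/3)·R1: [0, 7, -1/3, 5/3]
R6 ← R6 + (5/6)·R1: [0, 0, -16/3, 17/3]
R3 ← R3 − R2: [0, 0, -16/3, 17/3]
R4 ← R4 − (7)·R2: [0, 0, -64/3, 68/3]
R5 ← R5 − (7)·R2: [0, 0, -16, 17]
R4 ← R4 − (4)·R3: [0, 0, 0, 0]
R5 ← R5 − (3)·R3: [0, 0, 0, 0]
R6 ← R6 − R3: [0, 0, 0, 0]
3 nonzero rows, so rank(C) = 3.
C has 4 columns; by rank–nullity, nullity = 4 − 3 = 1.

1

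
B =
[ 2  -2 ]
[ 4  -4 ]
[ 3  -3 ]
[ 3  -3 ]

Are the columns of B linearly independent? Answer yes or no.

no

Row reduce B to echelon form.
R2 ← R2 − (2)·R1: [0, 0]
R3 ← R3 − (3/2)·R1: [0, 0]
R4 ← R4 − (3/2)·R1: [0, 0]
1 pivot among 2 columns.
Only 1 < 2 pivot columns, so the columns are linearly dependent.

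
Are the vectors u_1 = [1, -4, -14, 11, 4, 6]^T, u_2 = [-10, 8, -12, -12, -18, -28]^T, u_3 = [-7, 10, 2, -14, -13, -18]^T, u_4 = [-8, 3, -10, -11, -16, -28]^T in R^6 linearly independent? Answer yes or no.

Form the matrix with these vectors as rows and row reduce.
R2 ← R2 + (10)·R1: [0, -32, -152, 98, 22, 32]
R3 ← R3 + (7)·R1: [0, -18, -96, 63, 15, 24]
R4 ← R4 + (8)·R1: [0, -29, -122, 77, 16, 20]
R3 ← R3 − (9/16)·R2: [0, 0, -21/2, 63/8, 21/8, 6]
R4 ← R4 − (29/32)·R2: [0, 0, 63/4, -189/16, -63/16, -9]
R4 ← R4 + (3/2)·R3: [0, 0, 0, 0, 0, 0]
3 nonzero rows, so the 4 vectors span a space of dimension 3.
Since 3 < 4, the vectors are linearly dependent.

no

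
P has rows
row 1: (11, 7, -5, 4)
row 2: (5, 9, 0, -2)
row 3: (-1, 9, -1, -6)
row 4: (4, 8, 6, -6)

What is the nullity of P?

Row reduce to echelon form.
R2 ← R2 − (5/11)·R1: [0, 64/11, 25/11, -42/11]
R3 ← R3 + (1/11)·R1: [0, 106/11, -16/11, -62/11]
R4 ← R4 − (4/11)·R1: [0, 60/11, 86/11, -82/11]
R3 ← R3 − (53/32)·R2: [0, 0, -167/32, 11/16]
R4 ← R4 − (15/16)·R2: [0, 0, 91/16, -31/8]
R4 ← R4 + (182/167)·R3: [0, 0, 0, -522/167]
4 nonzero rows, so rank(P) = 4.
P has 4 columns; by rank–nullity, nullity = 4 − 4 = 0.

0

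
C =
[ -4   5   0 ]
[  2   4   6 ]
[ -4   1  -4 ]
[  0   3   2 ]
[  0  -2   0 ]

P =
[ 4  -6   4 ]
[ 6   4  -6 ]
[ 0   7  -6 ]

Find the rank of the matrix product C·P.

3

First compute CP:
[[ 14,  44, -46],
 [ 32,  46, -52],
 [-10,   0,   2],
 [ 18,  26, -30],
 [-12,  -8,  12]]
Now row reduce the product.
R2 ← R2 − (16/7)·R1: [0, -382/7, 372/7]
R3 ← R3 + (5/7)·R1: [0, 220/7, -216/7]
R4 ← R4 − (9/7)·R1: [0, -214/7, 204/7]
R5 ← R5 + (6/7)·R1: [0, 208/7, -192/7]
R3 ← R3 + (110/191)·R2: [0, 0, -48/191]
R4 ← R4 − (107/191)·R2: [0, 0, -120/191]
R5 ← R5 + (104/191)·R2: [0, 0, 288/191]
R4 ← R4 − (5/2)·R3: [0, 0, 0]
R5 ← R5 + (6)·R3: [0, 0, 0]
3 nonzero rows, so rank(CP) = 3.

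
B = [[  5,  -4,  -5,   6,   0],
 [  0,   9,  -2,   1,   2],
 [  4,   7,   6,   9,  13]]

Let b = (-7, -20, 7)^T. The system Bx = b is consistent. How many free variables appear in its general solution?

Row reduce the augmented matrix [B | b].
R3 ← R3 − (4/5)·R1: [0, 51/5, 10, 21/5, 13, 63/5]
R3 ← R3 − (17/15)·R2: [0, 0, 184/15, 46/15, 161/15, 529/15]
The echelon form has 3 nonzero rows, and every pivot lies in the first 5 columns, so rank(B) = rank([B|b]) = 3.
The system is consistent.
Free variables = (unknowns) − (rank) = 5 − 3 = 2.

2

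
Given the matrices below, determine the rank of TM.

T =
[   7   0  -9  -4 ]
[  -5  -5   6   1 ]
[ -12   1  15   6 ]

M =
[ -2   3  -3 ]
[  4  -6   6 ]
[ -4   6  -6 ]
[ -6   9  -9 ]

First compute TM:
[[ 46, -69,  69],
 [-40,  60, -60],
 [-68, 102, -102]]
Now row reduce the product.
R2 ← R2 + (20/23)·R1: [0, 0, 0]
R3 ← R3 + (34/23)·R1: [0, 0, 0]
1 nonzero row, so rank(TM) = 1.

1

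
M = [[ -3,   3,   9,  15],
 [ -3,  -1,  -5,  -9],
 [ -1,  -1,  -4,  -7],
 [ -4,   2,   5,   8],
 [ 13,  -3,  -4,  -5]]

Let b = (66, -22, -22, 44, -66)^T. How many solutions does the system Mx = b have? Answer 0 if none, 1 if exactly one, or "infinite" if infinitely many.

Row reduce the augmented matrix [M | b].
R2 ← R2 − R1: [0, -4, -14, -24, -88]
R3 ← R3 − (1/3)·R1: [0, -2, -7, -12, -44]
R4 ← R4 − (4/3)·R1: [0, -2, -7, -12, -44]
R5 ← R5 + (13/3)·R1: [0, 10, 35, 60, 220]
R3 ← R3 − (1/2)·R2: [0, 0, 0, 0, 0]
R4 ← R4 − (1/2)·R2: [0, 0, 0, 0, 0]
R5 ← R5 + (5/2)·R2: [0, 0, 0, 0, 0]
The echelon form has 2 nonzero rows, and every pivot lies in the first 4 columns, so rank(M) = rank([M|b]) = 2.
The system is consistent.
rank = 2 < 4 unknowns, so there are infinitely many solutions.

infinite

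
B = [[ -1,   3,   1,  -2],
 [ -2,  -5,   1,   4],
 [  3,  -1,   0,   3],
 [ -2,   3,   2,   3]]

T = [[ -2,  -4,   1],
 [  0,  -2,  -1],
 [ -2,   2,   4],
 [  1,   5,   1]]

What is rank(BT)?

First compute BT:
[[ -2, -10,  -2],
 [  6,  40,  11],
 [ -3,   5,   7],
 [  3,  21,   6]]
Now row reduce the product.
R2 ← R2 + (3)·R1: [0, 10, 5]
R3 ← R3 − (3/2)·R1: [0, 20, 10]
R4 ← R4 + (3/2)·R1: [0, 6, 3]
R3 ← R3 − (2)·R2: [0, 0, 0]
R4 ← R4 − (3/5)·R2: [0, 0, 0]
2 nonzero rows, so rank(BT) = 2.

2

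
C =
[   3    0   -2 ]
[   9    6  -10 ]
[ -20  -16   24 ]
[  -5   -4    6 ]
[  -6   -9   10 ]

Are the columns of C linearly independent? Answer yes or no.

no

Row reduce C to echelon form.
R2 ← R2 − (3)·R1: [0, 6, -4]
R3 ← R3 + (20/3)·R1: [0, -16, 32/3]
R4 ← R4 + (5/3)·R1: [0, -4, 8/3]
R5 ← R5 + (2)·R1: [0, -9, 6]
R3 ← R3 + (8/3)·R2: [0, 0, 0]
R4 ← R4 + (2/3)·R2: [0, 0, 0]
R5 ← R5 + (3/2)·R2: [0, 0, 0]
2 pivots among 3 columns.
Only 2 < 3 pivot columns, so the columns are linearly dependent.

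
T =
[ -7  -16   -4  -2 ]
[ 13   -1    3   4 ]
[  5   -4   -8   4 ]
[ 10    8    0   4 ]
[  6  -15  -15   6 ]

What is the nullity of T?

1

Row reduce to echelon form.
R2 ← R2 + (13/7)·R1: [0, -215/7, -31/7, 2/7]
R3 ← R3 + (5/7)·R1: [0, -108/7, -76/7, 18/7]
R4 ← R4 + (10/7)·R1: [0, -104/7, -40/7, 8/7]
R5 ← R5 + (6/7)·R1: [0, -201/7, -129/7, 30/7]
R3 ← R3 − (108/215)·R2: [0, 0, -1856/215, 522/215]
R4 ← R4 − (104/215)·R2: [0, 0, -768/215, 216/215]
R5 ← R5 − (201/215)·R2: [0, 0, -3072/215, 864/215]
R4 ← R4 − (12/29)·R3: [0, 0, 0, 0]
R5 ← R5 − (48/29)·R3: [0, 0, 0, 0]
3 nonzero rows, so rank(T) = 3.
T has 4 columns; by rank–nullity, nullity = 4 − 3 = 1.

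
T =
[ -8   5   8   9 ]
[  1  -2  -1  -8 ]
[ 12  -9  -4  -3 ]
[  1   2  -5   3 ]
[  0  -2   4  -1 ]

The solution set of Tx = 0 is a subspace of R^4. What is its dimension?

1

Row reduce to echelon form.
R2 ← R2 + (1/8)·R1: [0, -11/8, 0, -55/8]
R3 ← R3 + (3/2)·R1: [0, -3/2, 8, 21/2]
R4 ← R4 + (1/8)·R1: [0, 21/8, -4, 33/8]
R3 ← R3 − (12/11)·R2: [0, 0, 8, 18]
R4 ← R4 + (21/11)·R2: [0, 0, -4, -9]
R5 ← R5 − (16/11)·R2: [0, 0, 4, 9]
R4 ← R4 + (1/2)·R3: [0, 0, 0, 0]
R5 ← R5 − (1/2)·R3: [0, 0, 0, 0]
3 nonzero rows, so rank(T) = 3.
T has 4 columns; by rank–nullity, nullity = 4 − 3 = 1.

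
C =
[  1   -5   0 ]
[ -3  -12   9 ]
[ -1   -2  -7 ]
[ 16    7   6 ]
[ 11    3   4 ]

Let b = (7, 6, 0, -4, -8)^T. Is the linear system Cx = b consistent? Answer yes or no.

Row reduce the augmented matrix [C | b].
R2 ← R2 + (3)·R1: [0, -27, 9, 27]
R3 ← R3 + R1: [0, -7, -7, 7]
R4 ← R4 − (16)·R1: [0, 87, 6, -116]
R5 ← R5 − (11)·R1: [0, 58, 4, -85]
R3 ← R3 − (7/27)·R2: [0, 0, -28/3, 0]
R4 ← R4 + (29/9)·R2: [0, 0, 35, -29]
R5 ← R5 + (58/27)·R2: [0, 0, 70/3, -27]
R4 ← R4 + (15/4)·R3: [0, 0, 0, -29]
R5 ← R5 + (5/2)·R3: [0, 0, 0, -27]
R5 ← R5 − (27/29)·R4: [0, 0, 0, 0]
The echelon form has 4 nonzero rows; the last pivot sits in the augmented column, so rank(C) = 3 but rank([C|b]) = 4.
Since the ranks differ, the system is inconsistent.

no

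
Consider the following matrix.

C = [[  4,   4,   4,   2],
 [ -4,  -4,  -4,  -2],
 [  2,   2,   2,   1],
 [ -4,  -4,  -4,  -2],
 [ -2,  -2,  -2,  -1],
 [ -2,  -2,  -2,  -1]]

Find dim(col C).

1

Row reduce to echelon form.
R2 ← R2 + R1: [0, 0, 0, 0]
R3 ← R3 − (1/2)·R1: [0, 0, 0, 0]
R4 ← R4 + R1: [0, 0, 0, 0]
R5 ← R5 + (1/2)·R1: [0, 0, 0, 0]
R6 ← R6 + (1/2)·R1: [0, 0, 0, 0]
Echelon form has 1 nonzero row, so rank(C) = 1.
The column space has dimension equal to the rank: 1.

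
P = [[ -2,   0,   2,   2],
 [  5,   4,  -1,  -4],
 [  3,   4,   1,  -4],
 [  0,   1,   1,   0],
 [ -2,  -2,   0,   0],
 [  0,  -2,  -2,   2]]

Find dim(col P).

Row reduce to echelon form.
R2 ← R2 + (5/2)·R1: [0, 4, 4, 1]
R3 ← R3 + (3/2)·R1: [0, 4, 4, -1]
R5 ← R5 − R1: [0, -2, -2, -2]
R3 ← R3 − R2: [0, 0, 0, -2]
R4 ← R4 − (1/4)·R2: [0, 0, 0, -1/4]
R5 ← R5 + (1/2)·R2: [0, 0, 0, -3/2]
R6 ← R6 + (1/2)·R2: [0, 0, 0, 5/2]
R4 ← R4 − (1/8)·R3: [0, 0, 0, 0]
R5 ← R5 − (3/4)·R3: [0, 0, 0, 0]
R6 ← R6 + (5/4)·R3: [0, 0, 0, 0]
Echelon form has 3 nonzero rows, so rank(P) = 3.
The column space has dimension equal to the rank: 3.

3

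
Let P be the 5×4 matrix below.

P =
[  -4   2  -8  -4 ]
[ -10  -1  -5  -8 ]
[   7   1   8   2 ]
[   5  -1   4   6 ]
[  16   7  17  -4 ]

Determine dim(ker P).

Row reduce to echelon form.
R2 ← R2 − (5/2)·R1: [0, -6, 15, 2]
R3 ← R3 + (7/4)·R1: [0, 9/2, -6, -5]
R4 ← R4 + (5/4)·R1: [0, 3/2, -6, 1]
R5 ← R5 + (4)·R1: [0, 15, -15, -20]
R3 ← R3 + (3/4)·R2: [0, 0, 21/4, -7/2]
R4 ← R4 + (1/4)·R2: [0, 0, -9/4, 3/2]
R5 ← R5 + (5/2)·R2: [0, 0, 45/2, -15]
R4 ← R4 + (3/7)·R3: [0, 0, 0, 0]
R5 ← R5 − (30/7)·R3: [0, 0, 0, 0]
3 nonzero rows, so rank(P) = 3.
P has 4 columns; by rank–nullity, nullity = 4 − 3 = 1.

1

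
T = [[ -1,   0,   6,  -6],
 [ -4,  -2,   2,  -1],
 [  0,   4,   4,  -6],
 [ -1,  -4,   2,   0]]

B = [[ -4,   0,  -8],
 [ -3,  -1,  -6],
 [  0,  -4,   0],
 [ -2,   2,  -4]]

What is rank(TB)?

2

First compute TB:
[[ 16, -36,  32],
 [ 24,  -8,  48],
 [  0, -32,   0],
 [ 16,  -4,  32]]
Now row reduce the product.
R2 ← R2 − (3/2)·R1: [0, 46, 0]
R4 ← R4 − R1: [0, 32, 0]
R3 ← R3 + (16/23)·R2: [0, 0, 0]
R4 ← R4 − (16/23)·R2: [0, 0, 0]
2 nonzero rows, so rank(TB) = 2.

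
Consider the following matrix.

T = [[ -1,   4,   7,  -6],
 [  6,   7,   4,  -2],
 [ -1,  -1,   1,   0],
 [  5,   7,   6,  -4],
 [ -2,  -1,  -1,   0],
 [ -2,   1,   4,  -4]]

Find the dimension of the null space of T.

Row reduce to echelon form.
R2 ← R2 + (6)·R1: [0, 31, 46, -38]
R3 ← R3 − R1: [0, -5, -6, 6]
R4 ← R4 + (5)·R1: [0, 27, 41, -34]
R5 ← R5 − (2)·R1: [0, -9, -15, 12]
R6 ← R6 − (2)·R1: [0, -7, -10, 8]
R3 ← R3 + (5/31)·R2: [0, 0, 44/31, -4/31]
R4 ← R4 − (27/31)·R2: [0, 0, 29/31, -28/31]
R5 ← R5 + (9/31)·R2: [0, 0, -51/31, 30/31]
R6 ← R6 + (7/31)·R2: [0, 0, 12/31, -18/31]
R4 ← R4 − (29/44)·R3: [0, 0, 0, -9/11]
R5 ← R5 + (51/44)·R3: [0, 0, 0, 9/11]
R6 ← R6 − (3/11)·R3: [0, 0, 0, -6/11]
R5 ← R5 + R4: [0, 0, 0, 0]
R6 ← R6 − (2/3)·R4: [0, 0, 0, 0]
4 nonzero rows, so rank(T) = 4.
T has 4 columns; by rank–nullity, nullity = 4 − 4 = 0.

0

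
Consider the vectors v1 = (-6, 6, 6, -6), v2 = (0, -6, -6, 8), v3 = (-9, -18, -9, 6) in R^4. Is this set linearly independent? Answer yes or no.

yes

Form the matrix with these vectors as rows and row reduce.
R3 ← R3 − (3/2)·R1: [0, -27, -18, 15]
R3 ← R3 − (9/2)·R2: [0, 0, 9, -21]
3 nonzero rows, so the 3 vectors span a space of dimension 3.
Since 3 = 3, the vectors are linearly independent.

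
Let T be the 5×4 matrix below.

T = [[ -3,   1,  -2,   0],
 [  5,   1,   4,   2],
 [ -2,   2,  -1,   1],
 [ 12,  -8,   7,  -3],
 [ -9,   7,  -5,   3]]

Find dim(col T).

Row reduce to echelon form.
R2 ← R2 + (5/3)·R1: [0, 8/3, 2/3, 2]
R3 ← R3 − (2/3)·R1: [0, 4/3, 1/3, 1]
R4 ← R4 + (4)·R1: [0, -4, -1, -3]
R5 ← R5 − (3)·R1: [0, 4, 1, 3]
R3 ← R3 − (1/2)·R2: [0, 0, 0, 0]
R4 ← R4 + (3/2)·R2: [0, 0, 0, 0]
R5 ← R5 − (3/2)·R2: [0, 0, 0, 0]
Echelon form has 2 nonzero rows, so rank(T) = 2.
The column space has dimension equal to the rank: 2.

2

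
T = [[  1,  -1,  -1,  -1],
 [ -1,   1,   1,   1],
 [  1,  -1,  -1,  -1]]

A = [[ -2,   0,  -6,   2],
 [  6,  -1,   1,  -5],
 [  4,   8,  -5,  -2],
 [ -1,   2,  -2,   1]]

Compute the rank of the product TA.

1

First compute TA:
[[-11,  -9,   0,   8],
 [ 11,   9,   0,  -8],
 [-11,  -9,   0,   8]]
Now row reduce the product.
R2 ← R2 + R1: [0, 0, 0, 0]
R3 ← R3 − R1: [0, 0, 0, 0]
1 nonzero row, so rank(TA) = 1.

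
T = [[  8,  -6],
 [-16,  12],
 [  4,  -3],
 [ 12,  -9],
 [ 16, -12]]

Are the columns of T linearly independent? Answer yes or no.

Row reduce T to echelon form.
R2 ← R2 + (2)·R1: [0, 0]
R3 ← R3 − (1/2)·R1: [0, 0]
R4 ← R4 − (3/2)·R1: [0, 0]
R5 ← R5 − (2)·R1: [0, 0]
1 pivot among 2 columns.
Only 1 < 2 pivot columns, so the columns are linearly dependent.

no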